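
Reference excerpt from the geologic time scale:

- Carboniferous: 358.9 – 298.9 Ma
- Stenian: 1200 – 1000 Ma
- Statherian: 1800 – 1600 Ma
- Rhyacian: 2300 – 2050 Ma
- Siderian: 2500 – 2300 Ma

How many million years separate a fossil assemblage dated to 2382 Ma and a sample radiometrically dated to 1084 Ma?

1298 million years

2382 − 1084 = 1298 million years.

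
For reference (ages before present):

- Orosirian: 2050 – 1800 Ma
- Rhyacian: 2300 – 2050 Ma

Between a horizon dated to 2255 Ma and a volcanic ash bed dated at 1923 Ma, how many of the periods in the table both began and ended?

Checking each listed span, none has both start < 2255 Ma and end > 1923 Ma — every period straddles one of the two dates or lies outside them — so the count is 0.

0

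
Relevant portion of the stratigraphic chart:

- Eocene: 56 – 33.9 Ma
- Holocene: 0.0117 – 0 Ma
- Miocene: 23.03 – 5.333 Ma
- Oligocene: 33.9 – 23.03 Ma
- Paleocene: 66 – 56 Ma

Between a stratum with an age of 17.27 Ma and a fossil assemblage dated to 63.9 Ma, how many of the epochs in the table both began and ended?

2

The older date is 63.9 Ma and the younger is 17.27 Ma.
Epochs with start < 63.9 and end > 17.27 Ma: Eocene (56–33.9), Oligocene (33.9–23.03).
That is 2 complete epochs.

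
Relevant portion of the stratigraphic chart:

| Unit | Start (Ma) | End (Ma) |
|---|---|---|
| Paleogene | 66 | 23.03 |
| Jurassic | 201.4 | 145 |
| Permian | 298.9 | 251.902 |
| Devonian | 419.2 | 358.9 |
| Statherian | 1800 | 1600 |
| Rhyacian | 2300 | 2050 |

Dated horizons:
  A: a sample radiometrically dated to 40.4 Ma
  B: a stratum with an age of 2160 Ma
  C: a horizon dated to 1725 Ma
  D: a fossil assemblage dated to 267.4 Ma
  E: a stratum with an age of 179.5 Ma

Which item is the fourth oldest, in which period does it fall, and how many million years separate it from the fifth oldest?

Sorted oldest-first by Ma: B (2160), C (1725), D (267.4), E (179.5), A (40.4).
The fourth oldest is E at 179.5 Ma, which lies in 201.4–145 Ma: the Jurassic.
The fifth oldest is A at 40.4 Ma; separation = |179.5 − 40.4| = 139.1 Myr.

E, in the Jurassic; 139.1 million years to A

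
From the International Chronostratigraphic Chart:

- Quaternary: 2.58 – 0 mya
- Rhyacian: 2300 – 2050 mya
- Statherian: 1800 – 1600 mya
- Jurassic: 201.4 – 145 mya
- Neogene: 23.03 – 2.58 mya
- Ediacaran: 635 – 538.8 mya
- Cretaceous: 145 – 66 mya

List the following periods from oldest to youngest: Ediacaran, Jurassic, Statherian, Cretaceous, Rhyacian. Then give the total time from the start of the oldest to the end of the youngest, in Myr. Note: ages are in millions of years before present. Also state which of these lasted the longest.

Rhyacian → Statherian → Ediacaran → Jurassic → Cretaceous; total span 2234 Myr; longest is Rhyacian

From the excerpt: Ediacaran 635–538.8; Jurassic 201.4–145; Statherian 1800–1600; Cretaceous 145–66; Rhyacian 2300–2050 (Ma).
Larger Ma is earlier, so the oldest is Rhyacian and the youngest is Cretaceous; oldest to youngest: Rhyacian, Statherian, Ediacaran, Jurassic, Cretaceous.
Oldest start 2300 minus youngest end 66 gives 2234 Myr overall.
Individual lengths (start − end): Rhyacian 250; Statherian 200; Ediacaran 96.2; Cretaceous 79; Jurassic 56.4. The largest is Rhyacian at 250 Myr.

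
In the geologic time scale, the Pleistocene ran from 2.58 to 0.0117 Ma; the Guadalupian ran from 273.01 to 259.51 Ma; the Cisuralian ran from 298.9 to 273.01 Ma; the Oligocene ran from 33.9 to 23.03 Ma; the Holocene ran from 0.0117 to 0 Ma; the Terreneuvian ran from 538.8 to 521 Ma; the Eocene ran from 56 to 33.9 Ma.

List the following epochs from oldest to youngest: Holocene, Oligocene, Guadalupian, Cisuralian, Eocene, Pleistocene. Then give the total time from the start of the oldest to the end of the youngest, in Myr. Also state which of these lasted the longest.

Cisuralian, Guadalupian, Eocene, Oligocene, Pleistocene, Holocene; total span 298.9 Myr; longest is Cisuralian

From the excerpt: Holocene 0.0117–0; Oligocene 33.9–23.03; Guadalupian 273.01–259.51; Cisuralian 298.9–273.01; Eocene 56–33.9; Pleistocene 2.58–0.0117 (Ma).
Larger Ma is earlier, so the oldest is Cisuralian and the youngest is Holocene; oldest to youngest: Cisuralian, Guadalupian, Eocene, Oligocene, Pleistocene, Holocene.
Oldest start 298.9 minus youngest end 0 gives 298.9 Myr overall.
Individual lengths (start − end): Eocene 22.1; Pleistocene 2.5683; Oligocene 10.87; Cisuralian 25.89; Guadalupian 13.5; Holocene 0.0117. The largest is Cisuralian at 25.89 Myr.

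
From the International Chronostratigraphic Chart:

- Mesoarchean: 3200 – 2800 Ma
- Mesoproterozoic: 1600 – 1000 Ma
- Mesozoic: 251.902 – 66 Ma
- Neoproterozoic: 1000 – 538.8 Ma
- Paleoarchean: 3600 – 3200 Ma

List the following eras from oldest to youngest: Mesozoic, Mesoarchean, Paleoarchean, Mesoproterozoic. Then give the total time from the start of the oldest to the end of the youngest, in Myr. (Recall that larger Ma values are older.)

Paleoarchean, Mesoarchean, Mesoproterozoic, Mesozoic; total span 3534 Myr

From the excerpt: Mesozoic 251.902–66; Mesoarchean 3200–2800; Paleoarchean 3600–3200; Mesoproterozoic 1600–1000 (Ma).
Larger Ma is earlier, so the oldest is Paleoarchean and the youngest is Mesozoic; oldest to youngest: Paleoarchean, Mesoarchean, Mesoproterozoic, Mesozoic.
Oldest start 3600 minus youngest end 66 gives 3534 Myr overall.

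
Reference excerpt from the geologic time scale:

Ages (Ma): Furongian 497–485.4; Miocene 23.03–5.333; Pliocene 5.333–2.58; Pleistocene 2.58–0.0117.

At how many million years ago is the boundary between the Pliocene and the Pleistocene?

2.58 Ma

The Pliocene ends and the Pleistocene begins at 2.58 Ma.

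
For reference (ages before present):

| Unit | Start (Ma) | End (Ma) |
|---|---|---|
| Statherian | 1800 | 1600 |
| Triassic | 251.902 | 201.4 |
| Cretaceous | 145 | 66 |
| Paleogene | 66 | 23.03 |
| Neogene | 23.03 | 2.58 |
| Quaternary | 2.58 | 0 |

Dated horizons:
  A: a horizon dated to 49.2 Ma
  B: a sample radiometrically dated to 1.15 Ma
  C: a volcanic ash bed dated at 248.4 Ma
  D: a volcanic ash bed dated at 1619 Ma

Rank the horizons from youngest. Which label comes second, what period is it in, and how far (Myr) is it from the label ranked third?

Sorted youngest-first by Ma: B (1.15), A (49.2), C (248.4), D (1619).
The second youngest is A at 49.2 Ma, which lies in 66–23.03 Ma: the Paleogene.
The third youngest is C at 248.4 Ma; separation = |49.2 − 248.4| = 199.2 Myr.

A, in the Paleogene; 199.2 million years to C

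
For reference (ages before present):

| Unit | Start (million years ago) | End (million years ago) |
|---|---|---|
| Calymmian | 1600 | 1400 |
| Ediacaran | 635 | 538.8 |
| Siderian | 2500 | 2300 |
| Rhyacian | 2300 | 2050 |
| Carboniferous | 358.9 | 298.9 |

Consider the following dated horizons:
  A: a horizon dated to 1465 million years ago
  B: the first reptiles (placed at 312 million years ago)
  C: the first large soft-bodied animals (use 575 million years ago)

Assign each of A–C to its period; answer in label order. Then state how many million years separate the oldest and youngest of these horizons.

A — Calymmian; B — Carboniferous; C — Ediacaran; span 1153 million years

Match each age against the start–end ranges in the excerpt: A = 1465 Ma → Calymmian (1600–1400); B = 312 Ma → Carboniferous (358.9–298.9); C = 575 Ma → Ediacaran (635–538.8).
The largest age is 1465 Ma and the smallest is 312 Ma; their difference is 1153 Myr.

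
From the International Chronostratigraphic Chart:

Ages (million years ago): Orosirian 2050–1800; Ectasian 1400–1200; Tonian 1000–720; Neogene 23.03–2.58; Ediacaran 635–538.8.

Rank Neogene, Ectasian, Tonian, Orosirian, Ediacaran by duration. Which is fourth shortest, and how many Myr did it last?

Orosirian, 250 million years

Durations: Neogene 20.45; Ectasian 200; Tonian 280; Orosirian 250; Ediacaran 96.2 Myr.
Sorted shortest-first: Neogene (20.45), Ediacaran (96.2), Ectasian (200), Orosirian (250), Tonian (280).
The fourth shortest is Orosirian at 250 Myr.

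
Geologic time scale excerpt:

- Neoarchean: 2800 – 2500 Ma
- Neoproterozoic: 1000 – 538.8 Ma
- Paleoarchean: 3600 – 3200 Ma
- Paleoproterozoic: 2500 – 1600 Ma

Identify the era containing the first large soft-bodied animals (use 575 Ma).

575 Ma lies between 1000 and 538.8 Ma, so it falls in the Neoproterozoic.

Neoproterozoic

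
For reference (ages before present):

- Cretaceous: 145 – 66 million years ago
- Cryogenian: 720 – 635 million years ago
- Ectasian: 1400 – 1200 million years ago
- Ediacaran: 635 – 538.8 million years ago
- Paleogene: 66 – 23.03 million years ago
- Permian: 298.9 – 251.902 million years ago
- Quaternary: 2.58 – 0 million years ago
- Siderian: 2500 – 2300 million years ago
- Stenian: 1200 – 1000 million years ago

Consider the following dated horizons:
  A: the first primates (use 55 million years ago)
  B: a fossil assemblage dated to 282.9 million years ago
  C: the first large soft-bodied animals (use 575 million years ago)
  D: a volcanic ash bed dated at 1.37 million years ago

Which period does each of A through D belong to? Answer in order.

Match each age against the start–end ranges in the excerpt: A = 55 Ma → Paleogene (66–23.03); B = 282.9 Ma → Permian (298.9–251.902); C = 575 Ma → Ediacaran (635–538.8); D = 1.37 Ma → Quaternary (2.58–0).

A — Paleogene; B — Permian; C — Ediacaran; D — Quaternary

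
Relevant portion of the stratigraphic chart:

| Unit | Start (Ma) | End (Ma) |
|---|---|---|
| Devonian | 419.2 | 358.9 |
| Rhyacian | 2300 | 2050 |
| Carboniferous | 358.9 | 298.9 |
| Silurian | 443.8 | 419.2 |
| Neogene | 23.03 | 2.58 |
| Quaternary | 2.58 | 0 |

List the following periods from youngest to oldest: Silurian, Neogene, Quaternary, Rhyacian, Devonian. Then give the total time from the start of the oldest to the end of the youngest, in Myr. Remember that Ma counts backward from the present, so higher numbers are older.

Quaternary, Neogene, Devonian, Silurian, Rhyacian; total span 2300 Myr

From the excerpt: Silurian 443.8–419.2; Neogene 23.03–2.58; Quaternary 2.58–0; Rhyacian 2300–2050; Devonian 419.2–358.9 (Ma).
Larger Ma is earlier, so the oldest is Rhyacian and the youngest is Quaternary; youngest to oldest: Quaternary, Neogene, Devonian, Silurian, Rhyacian.
Oldest start 2300 minus youngest end 0 gives 2300 Myr overall.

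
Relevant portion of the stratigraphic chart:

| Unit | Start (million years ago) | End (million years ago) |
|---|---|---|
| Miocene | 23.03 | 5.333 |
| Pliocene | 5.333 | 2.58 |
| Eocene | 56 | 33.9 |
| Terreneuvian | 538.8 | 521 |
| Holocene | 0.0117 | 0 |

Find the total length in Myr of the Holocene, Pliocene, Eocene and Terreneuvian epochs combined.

42.6647 million years

Duration is start − end for each: (0.0117 − 0) + (5.333 − 2.58) + (56 − 33.9) + (538.8 − 521).
That is 0.0117 + 2.753 + 22.1 + 17.8, which totals 42.6647 million years.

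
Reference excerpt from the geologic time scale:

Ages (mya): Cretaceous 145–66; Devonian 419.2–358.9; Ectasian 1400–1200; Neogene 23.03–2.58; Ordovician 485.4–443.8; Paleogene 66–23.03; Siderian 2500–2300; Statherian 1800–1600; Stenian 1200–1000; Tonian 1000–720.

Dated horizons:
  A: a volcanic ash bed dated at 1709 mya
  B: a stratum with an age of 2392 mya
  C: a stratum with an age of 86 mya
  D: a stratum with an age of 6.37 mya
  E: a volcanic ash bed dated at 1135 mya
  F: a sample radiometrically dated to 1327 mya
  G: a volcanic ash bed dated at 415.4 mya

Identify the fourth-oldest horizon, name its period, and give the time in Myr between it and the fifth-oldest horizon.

Sorted oldest-first by Ma: B (2392), A (1709), F (1327), E (1135), G (415.4), C (86), D (6.37).
The fourth oldest is E at 1135 Ma, which lies in 1200–1000 Ma: the Stenian.
The fifth oldest is G at 415.4 Ma; separation = |1135 − 415.4| = 719.6 Myr.

E, in the Stenian; 719.6 million years to G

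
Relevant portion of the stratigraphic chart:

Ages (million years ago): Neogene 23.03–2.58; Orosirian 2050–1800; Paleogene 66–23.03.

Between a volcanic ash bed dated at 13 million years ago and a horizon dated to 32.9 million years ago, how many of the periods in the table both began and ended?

Checking each listed span, none has both start < 32.9 Ma and end > 13 Ma — every period straddles one of the two dates or lies outside them — so the count is 0.

0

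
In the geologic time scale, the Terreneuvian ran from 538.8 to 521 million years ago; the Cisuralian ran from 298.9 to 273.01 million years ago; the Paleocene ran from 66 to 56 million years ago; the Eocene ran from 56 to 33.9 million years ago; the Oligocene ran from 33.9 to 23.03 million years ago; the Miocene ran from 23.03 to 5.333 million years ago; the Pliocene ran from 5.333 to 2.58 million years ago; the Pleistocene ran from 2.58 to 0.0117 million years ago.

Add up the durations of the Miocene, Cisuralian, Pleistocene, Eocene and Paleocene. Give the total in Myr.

Each duration: Miocene = 17.697; Cisuralian = 25.89; Pleistocene = 2.5683; Eocene = 22.1; Paleocene = 10.
Sum: 17.697 + 25.89 + 2.5683 + 22.1 + 10 = 78.2553 Myr.

78.2553 million years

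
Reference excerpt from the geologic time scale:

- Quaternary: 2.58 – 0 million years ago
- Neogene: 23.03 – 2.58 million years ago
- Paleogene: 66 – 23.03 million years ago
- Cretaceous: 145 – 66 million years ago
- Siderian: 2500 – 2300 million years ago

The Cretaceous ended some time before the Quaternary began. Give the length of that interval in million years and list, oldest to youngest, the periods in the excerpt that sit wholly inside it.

The Cretaceous closes at 66 Ma and the Quaternary opens at 2.58 Ma, so the interval is 66 − 2.58 = 63.42 Myr.
A period fits inside if it starts at or after 66 Ma and ends at or before 2.58 Ma; oldest first that gives Paleogene, Neogene.

63.42 million years; Paleogene, Neogene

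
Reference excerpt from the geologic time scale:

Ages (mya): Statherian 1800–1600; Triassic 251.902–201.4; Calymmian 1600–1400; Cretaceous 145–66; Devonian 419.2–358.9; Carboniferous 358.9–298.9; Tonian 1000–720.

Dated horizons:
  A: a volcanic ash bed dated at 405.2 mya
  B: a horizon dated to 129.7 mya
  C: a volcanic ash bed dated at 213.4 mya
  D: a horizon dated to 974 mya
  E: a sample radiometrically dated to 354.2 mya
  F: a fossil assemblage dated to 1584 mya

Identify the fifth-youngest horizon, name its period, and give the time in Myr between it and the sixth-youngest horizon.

D, in the Tonian; 610 million years to F

Sorted youngest-first by Ma: B (129.7), C (213.4), E (354.2), A (405.2), D (974), F (1584).
The fifth youngest is D at 974 Ma, which lies in 1000–720 Ma: the Tonian.
The sixth youngest is F at 1584 Ma; separation = |974 − 1584| = 610 Myr.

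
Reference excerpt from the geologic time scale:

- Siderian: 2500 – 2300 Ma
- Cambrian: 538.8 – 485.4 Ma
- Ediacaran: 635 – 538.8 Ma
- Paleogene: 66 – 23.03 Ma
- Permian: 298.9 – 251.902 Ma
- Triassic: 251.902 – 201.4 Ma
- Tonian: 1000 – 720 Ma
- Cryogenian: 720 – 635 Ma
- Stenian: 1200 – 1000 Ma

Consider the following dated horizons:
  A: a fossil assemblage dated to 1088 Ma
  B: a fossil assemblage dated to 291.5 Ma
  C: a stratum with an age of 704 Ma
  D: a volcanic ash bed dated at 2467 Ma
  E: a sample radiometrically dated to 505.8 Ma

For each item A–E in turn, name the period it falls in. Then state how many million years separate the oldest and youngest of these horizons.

A — Stenian; B — Permian; C — Cryogenian; D — Siderian; E — Cambrian; span 2175.5 million years

Match each age against the start–end ranges in the excerpt: A = 1088 Ma → Stenian (1200–1000); B = 291.5 Ma → Permian (298.9–251.902); C = 704 Ma → Cryogenian (720–635); D = 2467 Ma → Siderian (2500–2300); E = 505.8 Ma → Cambrian (538.8–485.4).
The largest age is 2467 Ma and the smallest is 291.5 Ma; their difference is 2175.5 Myr.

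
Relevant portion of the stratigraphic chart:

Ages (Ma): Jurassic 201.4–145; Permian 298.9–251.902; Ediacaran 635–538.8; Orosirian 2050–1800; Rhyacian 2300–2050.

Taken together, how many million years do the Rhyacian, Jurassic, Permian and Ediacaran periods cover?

Each duration: Rhyacian = 250; Jurassic = 56.4; Permian = 46.998; Ediacaran = 96.2.
Sum: 250 + 56.4 + 46.998 + 96.2 = 449.598 Myr.

449.598 million years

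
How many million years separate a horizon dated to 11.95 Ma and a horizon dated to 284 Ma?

284 − 11.95 = 272.05 million years.

272.05 million years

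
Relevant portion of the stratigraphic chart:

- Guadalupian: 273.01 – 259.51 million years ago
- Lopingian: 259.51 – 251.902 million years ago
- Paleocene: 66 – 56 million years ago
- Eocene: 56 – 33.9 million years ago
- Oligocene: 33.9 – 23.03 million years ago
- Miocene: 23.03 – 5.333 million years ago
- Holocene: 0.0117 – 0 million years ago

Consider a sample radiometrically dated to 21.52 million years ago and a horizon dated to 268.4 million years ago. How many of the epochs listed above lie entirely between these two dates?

4

268.4 Ma sits inside the Guadalupian (273.01–259.51) and 21.52 Ma inside the Miocene (23.03–5.333); neither of those is wholly between the two dates.
The listed epochs lying completely between them are Lopingian, Paleocene, Eocene, Oligocene — 4 in all.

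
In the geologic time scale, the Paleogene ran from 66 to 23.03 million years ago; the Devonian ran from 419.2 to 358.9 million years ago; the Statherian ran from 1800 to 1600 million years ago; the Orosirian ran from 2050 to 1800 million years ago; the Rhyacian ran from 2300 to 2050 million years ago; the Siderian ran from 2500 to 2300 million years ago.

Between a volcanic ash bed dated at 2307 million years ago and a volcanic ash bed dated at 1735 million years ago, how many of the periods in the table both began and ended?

The older date is 2307 Ma and the younger is 1735 Ma.
Periods with start < 2307 and end > 1735 Ma: Rhyacian (2300–2050), Orosirian (2050–1800).
That is 2 complete periods.

2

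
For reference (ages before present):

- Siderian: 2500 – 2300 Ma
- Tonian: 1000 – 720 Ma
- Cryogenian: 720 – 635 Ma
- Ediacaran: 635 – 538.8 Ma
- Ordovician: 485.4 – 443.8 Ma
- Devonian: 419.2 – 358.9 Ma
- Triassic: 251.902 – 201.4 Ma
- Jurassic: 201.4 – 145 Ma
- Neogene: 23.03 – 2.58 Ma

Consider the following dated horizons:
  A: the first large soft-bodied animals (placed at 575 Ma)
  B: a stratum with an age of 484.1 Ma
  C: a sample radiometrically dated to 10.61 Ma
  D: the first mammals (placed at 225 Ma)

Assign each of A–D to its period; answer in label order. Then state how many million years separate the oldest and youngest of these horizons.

A — Ediacaran; B — Ordovician; C — Neogene; D — Triassic; span 564.39 million years

A: 575 Ma lies in 635–538.8 Ma, so Ediacaran.
B: 484.1 Ma lies in 485.4–443.8 Ma, so Ordovician.
C: 10.61 Ma lies in 23.03–2.58 Ma, so Neogene.
D: 225 Ma lies in 251.902–201.4 Ma, so Triassic.
Oldest = 575 Ma, youngest = 10.61 Ma → span 564.39 Myr.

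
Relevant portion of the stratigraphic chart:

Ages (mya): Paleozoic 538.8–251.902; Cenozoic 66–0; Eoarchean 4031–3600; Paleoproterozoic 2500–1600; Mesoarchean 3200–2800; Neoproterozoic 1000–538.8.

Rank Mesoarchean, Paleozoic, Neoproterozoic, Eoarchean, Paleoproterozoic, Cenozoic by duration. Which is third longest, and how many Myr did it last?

Start − end for each: Mesoarchean 3200 − 2800 = 400; Paleozoic 538.8 − 251.902 = 286.898; Neoproterozoic 1000 − 538.8 = 461.2; Eoarchean 4031 − 3600 = 431; Paleoproterozoic 2500 − 1600 = 900; Cenozoic 66 − 0 = 66.
Ranking these from longest: Paleoproterozoic > Neoproterozoic > Eoarchean > Mesoarchean > Paleozoic > Cenozoic.
Position 3 in that ranking is Eoarchean, which lasted 431 Myr.

Eoarchean, 431 million years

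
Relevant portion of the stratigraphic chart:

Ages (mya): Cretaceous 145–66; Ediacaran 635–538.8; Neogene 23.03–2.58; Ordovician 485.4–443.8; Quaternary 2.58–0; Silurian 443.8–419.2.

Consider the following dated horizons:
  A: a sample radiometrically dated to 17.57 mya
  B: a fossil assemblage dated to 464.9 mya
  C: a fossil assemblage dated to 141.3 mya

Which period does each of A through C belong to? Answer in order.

A — Neogene; B — Ordovician; C — Cretaceous

Match each age against the start–end ranges in the excerpt: A = 17.57 Ma → Neogene (23.03–2.58); B = 464.9 Ma → Ordovician (485.4–443.8); C = 141.3 Ma → Cretaceous (145–66).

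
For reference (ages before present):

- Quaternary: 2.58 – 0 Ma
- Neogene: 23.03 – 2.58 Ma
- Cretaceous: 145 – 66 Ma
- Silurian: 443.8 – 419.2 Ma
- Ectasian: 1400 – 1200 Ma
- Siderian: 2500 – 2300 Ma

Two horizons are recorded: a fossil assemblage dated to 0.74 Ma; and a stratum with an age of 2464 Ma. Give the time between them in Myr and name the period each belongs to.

2463.26 million years apart; the first in the Quaternary, the second in the Siderian

Elapsed time: 2464 − 0.74 = 2463.26 Myr.
0.74 Ma lies within 2.58–0 Ma: Quaternary.
2464 Ma lies within 2500–2300 Ma: Siderian.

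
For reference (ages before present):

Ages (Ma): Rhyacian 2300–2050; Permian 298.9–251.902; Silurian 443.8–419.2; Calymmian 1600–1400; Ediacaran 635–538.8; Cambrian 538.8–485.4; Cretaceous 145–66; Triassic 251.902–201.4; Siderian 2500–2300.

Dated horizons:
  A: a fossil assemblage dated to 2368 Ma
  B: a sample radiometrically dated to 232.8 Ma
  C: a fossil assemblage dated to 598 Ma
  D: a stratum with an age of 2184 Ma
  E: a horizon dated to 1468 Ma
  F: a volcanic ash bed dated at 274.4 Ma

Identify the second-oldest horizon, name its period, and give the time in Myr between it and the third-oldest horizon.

D, in the Rhyacian; 716 million years to E

Larger Ma means older, so oldest first: A 2368 > D 2184 > E 1468 > C 598 > F 274.4 > B 232.8.
Counting 2 along gives D (2184 Ma); the excerpt puts that inside the Rhyacian, 2300–2050 Ma.
Next in line is E (1468 Ma), and 2184 − 1468 = 716 Myr.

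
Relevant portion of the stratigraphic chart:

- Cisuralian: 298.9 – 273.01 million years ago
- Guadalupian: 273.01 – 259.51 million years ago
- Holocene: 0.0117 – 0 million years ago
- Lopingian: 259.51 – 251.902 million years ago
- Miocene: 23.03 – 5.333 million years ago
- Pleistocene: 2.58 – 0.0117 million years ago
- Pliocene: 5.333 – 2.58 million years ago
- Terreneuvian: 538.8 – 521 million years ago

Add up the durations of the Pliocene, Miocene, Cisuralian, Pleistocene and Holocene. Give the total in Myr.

48.92 million years

Each duration: Pliocene = 2.753; Miocene = 17.697; Cisuralian = 25.89; Pleistocene = 2.5683; Holocene = 0.0117.
Sum: 2.753 + 17.697 + 25.89 + 2.5683 + 0.0117 = 48.92 Myr.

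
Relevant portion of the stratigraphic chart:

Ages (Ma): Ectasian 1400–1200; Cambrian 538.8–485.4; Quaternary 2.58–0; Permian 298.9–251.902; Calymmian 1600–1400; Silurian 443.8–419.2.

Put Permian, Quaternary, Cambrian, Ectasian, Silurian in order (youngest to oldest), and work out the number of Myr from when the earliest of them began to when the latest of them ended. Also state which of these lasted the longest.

From the excerpt: Permian 298.9–251.902; Quaternary 2.58–0; Cambrian 538.8–485.4; Ectasian 1400–1200; Silurian 443.8–419.2 (Ma).
Larger Ma is earlier, so the oldest is Ectasian and the youngest is Quaternary; youngest to oldest: Quaternary, Permian, Silurian, Cambrian, Ectasian.
Oldest start 1400 minus youngest end 0 gives 1400 Myr overall.
Individual lengths (start − end): Permian 46.998; Cambrian 53.4; Ectasian 200; Quaternary 2.58; Silurian 24.6. The largest is Ectasian at 200 Myr.

Quaternary, Permian, Silurian, Cambrian, Ectasian; total span 1400 Myr; longest is Ectasian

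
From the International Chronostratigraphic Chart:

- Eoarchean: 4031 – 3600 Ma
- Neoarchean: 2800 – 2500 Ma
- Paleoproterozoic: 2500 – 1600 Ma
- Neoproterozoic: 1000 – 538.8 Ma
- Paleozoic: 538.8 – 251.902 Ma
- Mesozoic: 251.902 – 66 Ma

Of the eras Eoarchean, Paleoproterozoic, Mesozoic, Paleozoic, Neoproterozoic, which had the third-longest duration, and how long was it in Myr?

Eoarchean, 431 million years

Start − end for each: Eoarchean 4031 − 3600 = 431; Paleoproterozoic 2500 − 1600 = 900; Mesozoic 251.902 − 66 = 185.902; Paleozoic 538.8 − 251.902 = 286.898; Neoproterozoic 1000 − 538.8 = 461.2.
Ranking these from longest: Paleoproterozoic > Neoproterozoic > Eoarchean > Paleozoic > Mesozoic.
Position 3 in that ranking is Eoarchean, which lasted 431 Myr.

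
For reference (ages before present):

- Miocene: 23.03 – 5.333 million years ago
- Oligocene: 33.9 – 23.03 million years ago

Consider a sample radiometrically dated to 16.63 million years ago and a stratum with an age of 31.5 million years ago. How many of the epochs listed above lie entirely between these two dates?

The older date is 31.5 Ma and the younger is 16.63 Ma.
No epoch both begins after 31.5 Ma and ends before 16.63 Ma, so the count is 0.

0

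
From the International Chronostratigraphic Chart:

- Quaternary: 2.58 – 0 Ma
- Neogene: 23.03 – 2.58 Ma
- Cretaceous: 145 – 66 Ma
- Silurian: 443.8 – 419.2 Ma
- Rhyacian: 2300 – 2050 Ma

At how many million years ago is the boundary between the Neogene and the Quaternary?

2.58 Ma

The Neogene ends and the Quaternary begins at 2.58 Ma.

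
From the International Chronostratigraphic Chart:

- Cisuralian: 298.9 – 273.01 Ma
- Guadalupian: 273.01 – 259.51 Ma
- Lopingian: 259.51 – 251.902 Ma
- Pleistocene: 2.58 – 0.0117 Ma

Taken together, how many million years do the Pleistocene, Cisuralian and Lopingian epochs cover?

Each duration: Pleistocene = 2.5683; Cisuralian = 25.89; Lopingian = 7.608.
Sum: 2.5683 + 25.89 + 7.608 = 36.0663 Myr.

36.0663 million years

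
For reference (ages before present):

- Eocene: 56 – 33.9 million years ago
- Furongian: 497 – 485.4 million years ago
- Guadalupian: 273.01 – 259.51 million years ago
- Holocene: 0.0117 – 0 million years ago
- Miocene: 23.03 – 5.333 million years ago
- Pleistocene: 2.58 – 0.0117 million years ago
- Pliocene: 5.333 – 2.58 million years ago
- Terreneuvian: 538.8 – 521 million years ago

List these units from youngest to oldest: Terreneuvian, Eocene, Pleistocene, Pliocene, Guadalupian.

The oldest of these is Terreneuvian (starts 538.8 Ma) and the youngest is Pleistocene (ends 0.0117 Ma).
In between, by decreasing start age: Guadalupian (273.01), Eocene (56), Pliocene (5.333).
Listing youngest first means reversing that sequence.

Pleistocene → Pliocene → Eocene → Guadalupian → Terreneuvian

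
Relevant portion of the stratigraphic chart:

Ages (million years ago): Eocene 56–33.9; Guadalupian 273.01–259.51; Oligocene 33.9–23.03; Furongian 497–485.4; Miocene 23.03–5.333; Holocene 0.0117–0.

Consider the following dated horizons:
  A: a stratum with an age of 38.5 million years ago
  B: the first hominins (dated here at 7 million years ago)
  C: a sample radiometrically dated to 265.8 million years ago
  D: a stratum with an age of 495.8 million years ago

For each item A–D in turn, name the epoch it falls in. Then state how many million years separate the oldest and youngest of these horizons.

A: 38.5 Ma lies in 56–33.9 Ma, so Eocene.
B: 7 Ma lies in 23.03–5.333 Ma, so Miocene.
C: 265.8 Ma lies in 273.01–259.51 Ma, so Guadalupian.
D: 495.8 Ma lies in 497–485.4 Ma, so Furongian.
Oldest = 495.8 Ma, youngest = 7 Ma → span 488.8 Myr.

A — Eocene; B — Miocene; C — Guadalupian; D — Furongian; span 488.8 million years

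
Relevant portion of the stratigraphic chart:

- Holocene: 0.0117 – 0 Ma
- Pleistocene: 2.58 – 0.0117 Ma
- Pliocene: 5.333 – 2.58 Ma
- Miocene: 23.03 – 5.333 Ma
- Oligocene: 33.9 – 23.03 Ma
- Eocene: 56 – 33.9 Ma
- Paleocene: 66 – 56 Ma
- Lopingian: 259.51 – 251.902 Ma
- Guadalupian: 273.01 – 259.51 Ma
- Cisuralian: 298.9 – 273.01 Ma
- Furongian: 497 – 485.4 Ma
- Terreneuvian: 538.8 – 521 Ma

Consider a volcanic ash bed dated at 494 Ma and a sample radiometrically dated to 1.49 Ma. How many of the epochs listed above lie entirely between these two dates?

494 Ma sits inside the Furongian (497–485.4) and 1.49 Ma inside the Pleistocene (2.58–0.0117); neither of those is wholly between the two dates.
The listed epochs lying completely between them are Cisuralian, Guadalupian, Lopingian, Paleocene, Eocene, Oligocene, Miocene, Pliocene — 8 in all.

8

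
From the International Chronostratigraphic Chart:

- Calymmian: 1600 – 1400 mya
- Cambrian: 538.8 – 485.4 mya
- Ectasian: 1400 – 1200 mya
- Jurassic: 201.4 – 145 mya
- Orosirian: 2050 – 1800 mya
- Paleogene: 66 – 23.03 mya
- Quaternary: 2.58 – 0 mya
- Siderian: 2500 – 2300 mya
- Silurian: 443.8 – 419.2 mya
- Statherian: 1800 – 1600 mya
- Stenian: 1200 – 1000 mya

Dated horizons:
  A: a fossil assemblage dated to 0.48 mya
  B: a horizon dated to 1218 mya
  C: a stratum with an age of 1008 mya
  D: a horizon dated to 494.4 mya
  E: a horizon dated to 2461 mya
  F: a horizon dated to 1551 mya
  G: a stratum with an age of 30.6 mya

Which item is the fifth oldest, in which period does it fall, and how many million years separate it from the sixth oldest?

Larger Ma means older, so oldest first: E 2461 > F 1551 > B 1218 > C 1008 > D 494.4 > G 30.6 > A 0.48.
Counting 5 along gives D (494.4 Ma); the excerpt puts that inside the Cambrian, 538.8–485.4 Ma.
Next in line is G (30.6 Ma), and 494.4 − 30.6 = 463.8 Myr.

D, in the Cambrian; 463.8 million years to G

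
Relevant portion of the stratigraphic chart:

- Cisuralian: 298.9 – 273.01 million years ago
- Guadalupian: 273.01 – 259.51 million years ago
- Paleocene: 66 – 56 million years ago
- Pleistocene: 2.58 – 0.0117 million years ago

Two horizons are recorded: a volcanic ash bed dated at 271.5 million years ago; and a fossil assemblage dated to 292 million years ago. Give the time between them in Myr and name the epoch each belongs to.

Elapsed time: 292 − 271.5 = 20.5 Myr.
271.5 Ma lies within 273.01–259.51 Ma: Guadalupian.
292 Ma lies within 298.9–273.01 Ma: Cisuralian.

20.5 million years apart; the first in the Guadalupian, the second in the Cisuralian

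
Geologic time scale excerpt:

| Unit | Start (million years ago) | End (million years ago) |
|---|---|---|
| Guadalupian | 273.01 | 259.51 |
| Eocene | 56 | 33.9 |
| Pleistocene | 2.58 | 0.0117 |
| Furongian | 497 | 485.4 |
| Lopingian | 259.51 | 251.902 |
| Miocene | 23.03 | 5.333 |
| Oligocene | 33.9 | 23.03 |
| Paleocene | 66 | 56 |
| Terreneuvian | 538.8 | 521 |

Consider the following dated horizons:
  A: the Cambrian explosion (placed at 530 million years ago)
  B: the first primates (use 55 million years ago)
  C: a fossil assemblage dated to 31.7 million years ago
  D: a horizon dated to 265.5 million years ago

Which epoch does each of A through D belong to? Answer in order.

Match each age against the start–end ranges in the excerpt: A = 530 Ma → Terreneuvian (538.8–521); B = 55 Ma → Eocene (56–33.9); C = 31.7 Ma → Oligocene (33.9–23.03); D = 265.5 Ma → Guadalupian (273.01–259.51).

A — Terreneuvian; B — Eocene; C — Oligocene; D — Guadalupian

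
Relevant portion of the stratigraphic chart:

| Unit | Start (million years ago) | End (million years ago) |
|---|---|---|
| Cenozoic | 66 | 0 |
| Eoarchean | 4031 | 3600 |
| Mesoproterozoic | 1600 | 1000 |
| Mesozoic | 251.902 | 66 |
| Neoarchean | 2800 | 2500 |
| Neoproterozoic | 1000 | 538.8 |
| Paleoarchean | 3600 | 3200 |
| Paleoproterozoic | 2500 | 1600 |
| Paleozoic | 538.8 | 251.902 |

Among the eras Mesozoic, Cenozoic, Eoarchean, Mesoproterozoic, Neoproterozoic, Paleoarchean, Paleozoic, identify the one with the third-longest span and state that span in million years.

Eoarchean, 431 million years

Durations: Mesozoic 185.902; Cenozoic 66; Eoarchean 431; Mesoproterozoic 600; Neoproterozoic 461.2; Paleoarchean 400; Paleozoic 286.898 Myr.
Sorted longest-first: Mesoproterozoic (600), Neoproterozoic (461.2), Eoarchean (431), Paleoarchean (400), Paleozoic (286.898), Mesozoic (185.902), Cenozoic (66).
The third longest is Eoarchean at 431 Myr.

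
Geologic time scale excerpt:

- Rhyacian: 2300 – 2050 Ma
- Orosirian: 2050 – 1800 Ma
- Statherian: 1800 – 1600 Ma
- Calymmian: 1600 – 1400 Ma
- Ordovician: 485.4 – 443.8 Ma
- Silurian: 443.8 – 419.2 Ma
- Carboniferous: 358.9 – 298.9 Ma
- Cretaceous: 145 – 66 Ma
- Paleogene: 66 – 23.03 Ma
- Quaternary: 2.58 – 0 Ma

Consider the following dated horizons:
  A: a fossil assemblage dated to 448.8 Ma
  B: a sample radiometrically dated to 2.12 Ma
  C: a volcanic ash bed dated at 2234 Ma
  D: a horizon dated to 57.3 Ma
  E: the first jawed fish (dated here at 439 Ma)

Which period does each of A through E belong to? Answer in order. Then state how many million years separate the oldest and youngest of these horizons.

A — Ordovician; B — Quaternary; C — Rhyacian; D — Paleogene; E — Silurian; span 2231.88 million years

Match each age against the start–end ranges in the excerpt: A = 448.8 Ma → Ordovician (485.4–443.8); B = 2.12 Ma → Quaternary (2.58–0); C = 2234 Ma → Rhyacian (2300–2050); D = 57.3 Ma → Paleogene (66–23.03); E = 439 Ma → Silurian (443.8–419.2).
The largest age is 2234 Ma and the smallest is 2.12 Ma; their difference is 2231.88 Myr.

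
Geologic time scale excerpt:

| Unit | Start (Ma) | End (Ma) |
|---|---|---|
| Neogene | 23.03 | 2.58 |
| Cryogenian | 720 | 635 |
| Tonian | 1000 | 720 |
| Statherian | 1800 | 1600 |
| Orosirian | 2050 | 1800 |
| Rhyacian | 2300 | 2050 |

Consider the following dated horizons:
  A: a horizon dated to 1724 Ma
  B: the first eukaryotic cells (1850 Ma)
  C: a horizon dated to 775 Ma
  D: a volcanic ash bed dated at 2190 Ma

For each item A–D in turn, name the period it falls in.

A — Statherian; B — Orosirian; C — Tonian; D — Rhyacian

Match each age against the start–end ranges in the excerpt: A = 1724 Ma → Statherian (1800–1600); B = 1850 Ma → Orosirian (2050–1800); C = 775 Ma → Tonian (1000–720); D = 2190 Ma → Rhyacian (2300–2050).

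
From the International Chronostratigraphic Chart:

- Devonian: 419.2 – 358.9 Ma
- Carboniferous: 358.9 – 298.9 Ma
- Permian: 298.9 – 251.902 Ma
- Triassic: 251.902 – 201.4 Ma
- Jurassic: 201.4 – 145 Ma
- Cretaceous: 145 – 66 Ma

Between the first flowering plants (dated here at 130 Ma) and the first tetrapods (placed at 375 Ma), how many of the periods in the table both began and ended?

The older date is 375 Ma and the younger is 130 Ma.
Periods with start < 375 and end > 130 Ma: Carboniferous (358.9–298.9), Permian (298.9–251.902), Triassic (251.902–201.4), Jurassic (201.4–145).
That is 4 complete periods.

4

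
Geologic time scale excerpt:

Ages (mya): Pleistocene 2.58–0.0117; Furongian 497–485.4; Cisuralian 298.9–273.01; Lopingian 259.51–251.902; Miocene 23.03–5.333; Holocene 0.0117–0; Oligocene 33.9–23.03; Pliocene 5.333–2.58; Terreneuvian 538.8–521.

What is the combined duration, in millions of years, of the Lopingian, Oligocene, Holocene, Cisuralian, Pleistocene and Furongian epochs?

Each duration: Lopingian = 7.608; Oligocene = 10.87; Holocene = 0.0117; Cisuralian = 25.89; Pleistocene = 2.5683; Furongian = 11.6.
Sum: 7.608 + 10.87 + 0.0117 + 25.89 + 2.5683 + 11.6 = 58.548 Myr.

58.548 million years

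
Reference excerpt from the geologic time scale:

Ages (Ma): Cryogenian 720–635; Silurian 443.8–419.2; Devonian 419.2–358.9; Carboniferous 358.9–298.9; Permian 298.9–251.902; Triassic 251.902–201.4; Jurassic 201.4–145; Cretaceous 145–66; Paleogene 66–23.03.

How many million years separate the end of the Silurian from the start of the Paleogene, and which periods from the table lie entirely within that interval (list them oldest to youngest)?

End of Silurian = 419.2 Ma; start of Paleogene = 66 Ma.
Gap = 419.2 − 66 = 353.2 Myr.
Periods wholly inside 419.2–66 Ma: Devonian (419.2–358.9), Carboniferous (358.9–298.9), Permian (298.9–251.902), Triassic (251.902–201.4), Jurassic (201.4–145), Cretaceous (145–66).

353.2 million years; Devonian, Carboniferous, Permian, Triassic, Jurassic, Cretaceous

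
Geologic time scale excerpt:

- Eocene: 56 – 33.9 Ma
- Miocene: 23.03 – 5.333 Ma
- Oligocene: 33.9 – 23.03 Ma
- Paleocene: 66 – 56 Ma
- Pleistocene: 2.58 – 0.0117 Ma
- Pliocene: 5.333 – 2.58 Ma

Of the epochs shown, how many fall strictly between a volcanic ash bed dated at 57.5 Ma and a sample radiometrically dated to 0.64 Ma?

57.5 Ma sits inside the Paleocene (66–56) and 0.64 Ma inside the Pleistocene (2.58–0.0117); neither of those is wholly between the two dates.
The listed epochs lying completely between them are Eocene, Oligocene, Miocene, Pliocene — 4 in all.

4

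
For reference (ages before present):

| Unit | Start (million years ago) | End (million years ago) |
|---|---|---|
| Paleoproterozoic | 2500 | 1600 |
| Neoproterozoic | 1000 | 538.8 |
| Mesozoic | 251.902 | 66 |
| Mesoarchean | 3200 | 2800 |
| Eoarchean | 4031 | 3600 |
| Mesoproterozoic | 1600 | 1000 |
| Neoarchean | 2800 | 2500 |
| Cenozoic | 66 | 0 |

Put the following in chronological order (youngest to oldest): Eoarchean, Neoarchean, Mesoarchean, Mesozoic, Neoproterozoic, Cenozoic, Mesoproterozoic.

Cenozoic, then Mesozoic, then Neoproterozoic, then Mesoproterozoic, then Neoarchean, then Mesoarchean, then Eoarchean

The oldest of these is Eoarchean (starts 4031 Ma) and the youngest is Cenozoic (ends 0 Ma).
In between, by decreasing start age: Mesoarchean (3200), Neoarchean (2800), Mesoproterozoic (1600), Neoproterozoic (1000), Mesozoic (251.902).
Listing youngest first means reversing that sequence.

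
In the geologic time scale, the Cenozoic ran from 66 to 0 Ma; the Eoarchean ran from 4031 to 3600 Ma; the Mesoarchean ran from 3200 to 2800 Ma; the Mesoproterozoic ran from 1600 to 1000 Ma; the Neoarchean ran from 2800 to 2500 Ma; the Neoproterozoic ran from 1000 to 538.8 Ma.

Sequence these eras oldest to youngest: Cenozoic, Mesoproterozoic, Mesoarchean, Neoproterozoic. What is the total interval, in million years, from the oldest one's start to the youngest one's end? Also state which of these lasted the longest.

From the excerpt: Cenozoic 66–0; Mesoproterozoic 1600–1000; Mesoarchean 3200–2800; Neoproterozoic 1000–538.8 (Ma).
Larger Ma is earlier, so the oldest is Mesoarchean and the youngest is Cenozoic; oldest to youngest: Mesoarchean, Mesoproterozoic, Neoproterozoic, Cenozoic.
Oldest start 3200 minus youngest end 0 gives 3200 Myr overall.
Individual lengths (start − end): Neoproterozoic 461.2; Mesoarchean 400; Mesoproterozoic 600; Cenozoic 66. The largest is Mesoproterozoic at 600 Myr.

Mesoarchean, Mesoproterozoic, Neoproterozoic, Cenozoic; total span 3200 Myr; longest is Mesoproterozoic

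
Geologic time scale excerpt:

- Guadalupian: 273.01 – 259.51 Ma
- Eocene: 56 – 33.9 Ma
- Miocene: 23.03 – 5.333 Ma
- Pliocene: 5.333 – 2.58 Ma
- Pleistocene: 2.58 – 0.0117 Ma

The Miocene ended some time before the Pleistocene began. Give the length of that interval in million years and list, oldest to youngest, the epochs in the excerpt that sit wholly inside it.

2.753 million years; Pliocene

End of Miocene = 5.333 Ma; start of Pleistocene = 2.58 Ma.
Gap = 5.333 − 2.58 = 2.753 Myr.
Epochs wholly inside 5.333–2.58 Ma: Pliocene (5.333–2.58).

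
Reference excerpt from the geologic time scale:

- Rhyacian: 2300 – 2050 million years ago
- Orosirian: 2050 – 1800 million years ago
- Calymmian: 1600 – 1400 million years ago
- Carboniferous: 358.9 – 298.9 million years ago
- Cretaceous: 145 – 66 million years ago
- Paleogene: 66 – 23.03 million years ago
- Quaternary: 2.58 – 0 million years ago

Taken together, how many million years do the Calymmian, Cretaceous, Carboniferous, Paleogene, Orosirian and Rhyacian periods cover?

881.97 million years

Each duration: Calymmian = 200; Cretaceous = 79; Carboniferous = 60; Paleogene = 42.97; Orosirian = 250; Rhyacian = 250.
Sum: 200 + 79 + 60 + 42.97 + 250 + 250 = 881.97 Myr.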